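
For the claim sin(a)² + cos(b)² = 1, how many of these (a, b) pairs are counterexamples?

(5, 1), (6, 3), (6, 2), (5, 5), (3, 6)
4

Testing each pair:
(5, 1): LHS = cos(1)² + sin(5)² ≈ 1.211, RHS = 1 → counterexample
(6, 3): LHS = sin(6)² + cos(3)² ≈ 1.058, RHS = 1 → counterexample
(6, 2): LHS = sin(6)² + cos(2)² ≈ 0.2513, RHS = 1 → counterexample
(5, 5): LHS = cos(5)² + sin(5)² = 1, RHS = 1 → satisfies claim
(3, 6): LHS = sin(3)² + cos(6)² ≈ 0.9418, RHS = 1 → counterexample

That makes 4 counterexamples.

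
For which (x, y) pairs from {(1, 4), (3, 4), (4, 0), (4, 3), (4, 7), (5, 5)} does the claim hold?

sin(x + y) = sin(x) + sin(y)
(4, 0)

Testing each pair:
(1, 4): LHS = sin(5) ≈ -0.9589, RHS = sin(4) + sin(1) ≈ 0.08467 → fails
(3, 4): LHS = sin(7) ≈ 0.657, RHS = sin(4) + sin(3) ≈ -0.6157 → fails
(4, 0): LHS = sin(4) ≈ -0.7568, RHS = sin(4) ≈ -0.7568 → holds
(4, 3): LHS = sin(7) ≈ 0.657, RHS = sin(4) + sin(3) ≈ -0.6157 → fails
(4, 7): LHS = sin(11) ≈ -1, RHS = sin(4) + sin(7) ≈ -0.09982 → fails
(5, 5): LHS = sin(10) ≈ -0.544, RHS = 2·sin(5) ≈ -1.918 → fails

1 of 6 pairs satisfies the claim.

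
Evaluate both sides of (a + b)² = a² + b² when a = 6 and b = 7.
LHS = (6 + 7)² = 169
RHS = 6² + 7² = 85

LHS ≠ RHS, so the equation does not hold here.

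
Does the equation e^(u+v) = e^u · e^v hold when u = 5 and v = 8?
Substituting u = 5, v = 8:

LHS = e^(5+8) = e^13 ≈ 442413.4
RHS = e^5 · e^8 = e^13 ≈ 442413.4

LHS = RHS, so the equation holds at this point.

Answer: Holds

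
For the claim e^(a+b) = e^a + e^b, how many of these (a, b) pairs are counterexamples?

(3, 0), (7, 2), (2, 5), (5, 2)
Testing each pair:
(3, 0): LHS = e^3 ≈ 20.09, RHS = 1 + e^3 ≈ 21.09 → counterexample
(7, 2): LHS = e^9 ≈ 8103, RHS = e^2 + e^7 ≈ 1104 → counterexample
(2, 5): LHS = e^7 ≈ 1097, RHS = e^2 + e^5 ≈ 155.8 → counterexample
(5, 2): LHS = e^7 ≈ 1097, RHS = e^2 + e^5 ≈ 155.8 → counterexample

That makes 4 counterexamples.

Answer: 4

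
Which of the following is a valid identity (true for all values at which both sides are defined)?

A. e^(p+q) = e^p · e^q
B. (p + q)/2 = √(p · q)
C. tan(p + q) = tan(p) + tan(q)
A: holds — e.g. at (4, 5), both sides equal e^9 ≈ 8103.
B: fails at (1, 3) — LHS = 2, RHS = √(3) ≈ 1.732.
C: fails at (4, 6) — LHS = tan(10) ≈ 0.6484, RHS = tan(6) + tan(4) ≈ 0.8668.

Answer: A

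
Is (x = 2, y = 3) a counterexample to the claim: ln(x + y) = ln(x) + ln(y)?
Yes

Substituting x = 2, y = 3:
LHS = ln(2 + 3) = ln(5) ≈ 1.609
RHS = ln(2) + ln(3) ≈ 1.792

Since LHS ≠ RHS, this pair disproves the claim.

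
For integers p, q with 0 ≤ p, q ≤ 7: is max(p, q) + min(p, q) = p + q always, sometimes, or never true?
The identity holds for every pair in the range. For instance at (p, q) = (6, 3): both sides equal 9.

Answer: Always true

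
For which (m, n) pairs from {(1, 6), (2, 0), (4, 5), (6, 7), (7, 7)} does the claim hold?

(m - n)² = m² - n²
(2, 0), (7, 7)

Testing each pair:
(1, 6): LHS = 25, RHS = -35 → fails
(2, 0): LHS = 4, RHS = 4 → holds
(4, 5): LHS = 1, RHS = -9 → fails
(6, 7): LHS = 1, RHS = -13 → fails
(7, 7): LHS = 0, RHS = 0 → holds

2 of 5 pairs satisfy the claim.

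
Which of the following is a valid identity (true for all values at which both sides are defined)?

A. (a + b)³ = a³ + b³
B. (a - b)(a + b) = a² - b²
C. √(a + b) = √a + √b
A: fails at (1, 2) — LHS = 27, RHS = 9.
B: holds — e.g. at (0, 1), both sides equal -1.
C: fails at (2, 7) — LHS = 3, RHS = √(2) + √(7) ≈ 4.06.

Answer: B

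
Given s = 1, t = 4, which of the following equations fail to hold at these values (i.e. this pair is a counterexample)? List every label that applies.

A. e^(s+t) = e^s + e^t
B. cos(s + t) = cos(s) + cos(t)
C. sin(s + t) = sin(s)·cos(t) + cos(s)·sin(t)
A, B

Evaluating each claim at the given values:
A. LHS = e^5 ≈ 148.4, RHS = e + e^4 ≈ 57.32 → fails here (LHS ≠ RHS)
B. LHS = cos(5) ≈ 0.2837, RHS = cos(4) + cos(1) ≈ -0.1133 → fails here (LHS ≠ RHS)
C. LHS = sin(5) ≈ -0.9589, RHS = sin(1)·cos(4) + sin(4)·cos(1) ≈ -0.9589 → holds here (LHS = RHS)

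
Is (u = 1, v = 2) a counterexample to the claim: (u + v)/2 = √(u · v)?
Yes

Substituting u = 1, v = 2:
LHS = (1 + 2)/2 = 3/2
RHS = √(1 · 2) = √(2) ≈ 1.414

Since LHS ≠ RHS, this pair disproves the claim.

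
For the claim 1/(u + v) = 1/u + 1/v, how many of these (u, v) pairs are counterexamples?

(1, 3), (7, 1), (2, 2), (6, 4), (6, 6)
5

Testing each pair:
(1, 3): LHS = 1/4, RHS = 4/3 → counterexample
(7, 1): LHS = 1/8, RHS = 8/7 → counterexample
(2, 2): LHS = 1/4, RHS = 1 → counterexample
(6, 4): LHS = 1/10, RHS = 5/12 → counterexample
(6, 6): LHS = 1/12, RHS = 1/3 → counterexample

That makes 5 counterexamples.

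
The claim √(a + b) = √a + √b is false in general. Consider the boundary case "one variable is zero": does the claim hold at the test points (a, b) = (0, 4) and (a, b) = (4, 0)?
At (0, 4): LHS = 2, RHS = 2 → equal
At (4, 0): LHS = 2, RHS = 2 → equal

So the claim does hold at both of these boundary points, even though it is not an identity.

Answer: Yes, holds at both test points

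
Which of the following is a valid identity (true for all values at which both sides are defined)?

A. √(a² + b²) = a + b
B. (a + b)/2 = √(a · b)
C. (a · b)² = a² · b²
A: fails at (2, 4) — LHS = 2·√(5) ≈ 4.472, RHS = 6.
B: fails at (5, 8) — LHS = 13/2, RHS = 2·√(10) ≈ 6.325.
C: holds — e.g. at (4, 5), both sides equal 400.

Answer: C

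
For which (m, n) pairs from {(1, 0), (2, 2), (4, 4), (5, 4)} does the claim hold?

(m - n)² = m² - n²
(1, 0), (2, 2), (4, 4)

Testing each pair:
(1, 0): LHS = 1, RHS = 1 → holds
(2, 2): LHS = 0, RHS = 0 → holds
(4, 4): LHS = 0, RHS = 0 → holds
(5, 4): LHS = 1, RHS = 9 → fails

3 of 4 pairs satisfy the claim.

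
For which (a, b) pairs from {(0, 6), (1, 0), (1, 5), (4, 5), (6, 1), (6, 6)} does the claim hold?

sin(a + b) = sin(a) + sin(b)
(0, 6), (1, 0)

Testing each pair:
(0, 6): LHS = sin(6) ≈ -0.2794, RHS = sin(6) ≈ -0.2794 → holds
(1, 0): LHS = sin(1) ≈ 0.8415, RHS = sin(1) ≈ 0.8415 → holds
(1, 5): LHS = sin(6) ≈ -0.2794, RHS = sin(5) + sin(1) ≈ -0.1175 → fails
(4, 5): LHS = sin(9) ≈ 0.4121, RHS = sin(5) + sin(4) ≈ -1.716 → fails
(6, 1): LHS = sin(7) ≈ 0.657, RHS = sin(6) + sin(1) ≈ 0.5621 → fails
(6, 6): LHS = sin(12) ≈ -0.5366, RHS = 2·sin(6) ≈ -0.5588 → fails

2 of 6 pairs satisfy the claim.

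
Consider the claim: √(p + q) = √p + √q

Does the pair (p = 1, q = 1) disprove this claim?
Substituting p = 1, q = 1:
LHS = √(1 + 1) = √(2) ≈ 1.414
RHS = √1 + √1 = 2

Since LHS ≠ RHS, this pair disproves the claim.

Answer: Yes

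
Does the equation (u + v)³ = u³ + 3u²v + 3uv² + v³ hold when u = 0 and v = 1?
Holds

Substituting u = 0, v = 1:

LHS = (0 + 1)³ = 1
RHS = 0³ + 3·0²·1 + 3·0·1² + 1³ = 1

LHS = RHS, so the equation holds at this point.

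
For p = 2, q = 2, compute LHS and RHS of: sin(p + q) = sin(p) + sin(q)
LHS = sin(2 + 2) = sin(4) ≈ -0.7568
RHS = sin(2) + sin(2) = 2·sin(2) ≈ 1.819

LHS ≠ RHS (they differ by about 2.575), so the equation does not hold here.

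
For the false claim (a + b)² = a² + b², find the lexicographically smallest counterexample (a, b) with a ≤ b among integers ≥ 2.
(a, b) = (2, 2)

Substituting (2, 2) into the claim:
LHS = (2 + 2)² = 16
RHS = 2² + 2² = 8

Since LHS ≠ RHS, this pair disproves the claim, and no lexicographically smaller pair (a ≤ b, integers ≥ 2) does.

For instance (5, 6) is also a counterexample (LHS = 121, RHS = 61), but it's lexicographically larger.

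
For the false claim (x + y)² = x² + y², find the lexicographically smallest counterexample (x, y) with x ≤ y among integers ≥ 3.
Substituting (3, 3) into the claim:
LHS = (3 + 3)² = 36
RHS = 3² + 3² = 18

Since LHS ≠ RHS, this pair disproves the claim, and no lexicographically smaller pair (x ≤ y, integers ≥ 3) does.

For instance (5, 10) is also a counterexample (LHS = 225, RHS = 125), but it's lexicographically larger.

Answer: (x, y) = (3, 3)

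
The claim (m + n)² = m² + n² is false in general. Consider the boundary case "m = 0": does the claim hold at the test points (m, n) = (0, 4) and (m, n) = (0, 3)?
At (0, 4): LHS = 16, RHS = 16 → equal
At (0, 3): LHS = 9, RHS = 9 → equal

So the claim does hold at both of these boundary points, even though it is not an identity.

Answer: Yes, holds at both test points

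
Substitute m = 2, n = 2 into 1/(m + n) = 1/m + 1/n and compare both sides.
LHS = 1/(2 + 2) = 1/4
RHS = 1/2 + 1/2 = 1

LHS ≠ RHS, so the equation does not hold here.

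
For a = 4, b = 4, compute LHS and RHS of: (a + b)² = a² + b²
LHS = (4 + 4)² = 64
RHS = 4² + 4² = 32

LHS ≠ RHS, so the equation does not hold here.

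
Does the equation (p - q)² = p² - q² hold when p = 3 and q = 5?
Fails

Substituting p = 3, q = 5:

LHS = (3 - 5)² = 4
RHS = 3² - 5² = -16

LHS ≠ RHS, so the equation does not hold at this point.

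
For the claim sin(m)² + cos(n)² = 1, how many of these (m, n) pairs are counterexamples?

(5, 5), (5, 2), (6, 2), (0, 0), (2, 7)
Testing each pair:
(5, 5): LHS = cos(5)² + sin(5)² = 1, RHS = 1 → satisfies claim
(5, 2): LHS = cos(2)² + sin(5)² ≈ 1.093, RHS = 1 → counterexample
(6, 2): LHS = sin(6)² + cos(2)² ≈ 0.2513, RHS = 1 → counterexample
(0, 0): LHS = 1, RHS = 1 → satisfies claim
(2, 7): LHS = cos(7)² + sin(2)² ≈ 1.395, RHS = 1 → counterexample

That makes 3 counterexamples.

Answer: 3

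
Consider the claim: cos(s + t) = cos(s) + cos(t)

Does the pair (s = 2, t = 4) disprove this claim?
Yes

Substituting s = 2, t = 4:
LHS = cos(2 + 4) = cos(6) ≈ 0.9602
RHS = cos(2) + cos(4) ≈ -1.07

Since LHS ≠ RHS, this pair disproves the claim.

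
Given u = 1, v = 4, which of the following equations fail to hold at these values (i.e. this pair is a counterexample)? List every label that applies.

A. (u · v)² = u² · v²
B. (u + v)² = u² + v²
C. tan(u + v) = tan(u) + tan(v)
Evaluating each claim at the given values:
A. LHS = 16, RHS = 16 → holds here (LHS = RHS)
B. LHS = 25, RHS = 17 → fails here (LHS ≠ RHS)
C. LHS = tan(5) ≈ -3.381, RHS = tan(4) + tan(1) ≈ 2.715 → fails here (LHS ≠ RHS)

Answer: B, C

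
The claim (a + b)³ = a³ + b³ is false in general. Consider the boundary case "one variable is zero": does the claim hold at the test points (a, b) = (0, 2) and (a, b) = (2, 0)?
Yes, holds at both test points

At (0, 2): LHS = 8, RHS = 8 → equal
At (2, 0): LHS = 8, RHS = 8 → equal

So the claim does hold at both of these boundary points, even though it is not an identity.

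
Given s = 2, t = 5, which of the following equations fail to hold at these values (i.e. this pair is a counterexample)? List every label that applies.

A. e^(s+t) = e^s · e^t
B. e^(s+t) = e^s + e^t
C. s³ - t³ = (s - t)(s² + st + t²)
B

Evaluating each claim at the given values:
A. LHS = e^7 ≈ 1097, RHS = e^7 ≈ 1097 → holds here (LHS = RHS)
B. LHS = e^7 ≈ 1097, RHS = e^2 + e^5 ≈ 155.8 → fails here (LHS ≠ RHS)
C. LHS = -117, RHS = -117 → holds here (LHS = RHS)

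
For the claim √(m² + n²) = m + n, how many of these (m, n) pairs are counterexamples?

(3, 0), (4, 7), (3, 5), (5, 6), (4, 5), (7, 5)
Testing each pair:
(3, 0): LHS = 3, RHS = 3 → satisfies claim
(4, 7): LHS = √(65) ≈ 8.062, RHS = 11 → counterexample
(3, 5): LHS = √(34) ≈ 5.831, RHS = 8 → counterexample
(5, 6): LHS = √(61) ≈ 7.81, RHS = 11 → counterexample
(4, 5): LHS = √(41) ≈ 6.403, RHS = 9 → counterexample
(7, 5): LHS = √(74) ≈ 8.602, RHS = 12 → counterexample

That makes 5 counterexamples.

Answer: 5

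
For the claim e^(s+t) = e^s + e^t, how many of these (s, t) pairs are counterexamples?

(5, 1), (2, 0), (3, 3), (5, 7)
4

Testing each pair:
(5, 1): LHS = e^6 ≈ 403.4, RHS = e + e^5 ≈ 151.1 → counterexample
(2, 0): LHS = e^2 ≈ 7.389, RHS = 1 + e^2 ≈ 8.389 → counterexample
(3, 3): LHS = e^6 ≈ 403.4, RHS = 2·e^3 ≈ 40.17 → counterexample
(5, 7): LHS = e^12 ≈ 162754.8, RHS = e^5 + e^7 ≈ 1245 → counterexample

That makes 4 counterexamples.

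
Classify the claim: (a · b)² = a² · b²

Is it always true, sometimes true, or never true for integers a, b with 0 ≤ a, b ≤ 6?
Always true

The identity holds for every pair in the range. For instance at (a, b) = (6, 2): both sides equal 144.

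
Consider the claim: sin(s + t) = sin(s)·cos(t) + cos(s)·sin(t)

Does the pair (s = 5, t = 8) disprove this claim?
No

Substituting s = 5, t = 8:
LHS = sin(5 + 8) = sin(13) ≈ 0.4202
RHS = sin(5)·cos(8) + cos(5)·sin(8) = sin(5)·cos(8) + sin(8)·cos(5) ≈ 0.4202

The sides agree, so this pair does not disprove the claim.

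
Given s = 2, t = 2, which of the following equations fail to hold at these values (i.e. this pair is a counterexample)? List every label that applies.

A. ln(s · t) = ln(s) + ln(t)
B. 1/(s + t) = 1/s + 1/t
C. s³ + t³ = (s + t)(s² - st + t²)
Evaluating each claim at the given values:
A. LHS = ln(4) ≈ 1.386, RHS = 2·ln(2) ≈ 1.386 → holds here (LHS = RHS)
B. LHS = 1/4, RHS = 1 → fails here (LHS ≠ RHS)
C. LHS = 16, RHS = 16 → holds here (LHS = RHS)

Answer: B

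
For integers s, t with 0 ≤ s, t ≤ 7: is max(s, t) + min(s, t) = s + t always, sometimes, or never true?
The identity holds for every pair in the range. For instance at (s, t) = (5, 7): both sides equal 12.

Answer: Always true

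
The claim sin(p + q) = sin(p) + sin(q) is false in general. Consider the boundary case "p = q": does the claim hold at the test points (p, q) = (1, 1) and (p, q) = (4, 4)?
No, fails at both test points

At (1, 1): LHS = sin(2) ≈ 0.9093 ≠ RHS = 2·sin(1) ≈ 1.683
At (4, 4): LHS = sin(8) ≈ 0.9894 ≠ RHS = 2·sin(4) ≈ -1.514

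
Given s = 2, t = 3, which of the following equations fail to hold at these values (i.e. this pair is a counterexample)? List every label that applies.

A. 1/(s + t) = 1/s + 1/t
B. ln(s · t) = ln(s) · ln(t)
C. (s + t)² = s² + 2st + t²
Evaluating each claim at the given values:
A. LHS = 1/5, RHS = 5/6 → fails here (LHS ≠ RHS)
B. LHS = ln(6) ≈ 1.792, RHS = ln(2)·ln(3) ≈ 0.7615 → fails here (LHS ≠ RHS)
C. LHS = 25, RHS = 25 → holds here (LHS = RHS)

Answer: A, B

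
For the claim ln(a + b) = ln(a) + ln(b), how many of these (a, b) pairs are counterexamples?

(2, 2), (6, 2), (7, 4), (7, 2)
Testing each pair:
(2, 2): LHS = ln(4) ≈ 1.386, RHS = 2·ln(2) ≈ 1.386 → satisfies claim
(6, 2): LHS = ln(8) ≈ 2.079, RHS = ln(2) + ln(6) ≈ 2.485 → counterexample
(7, 4): LHS = ln(11) ≈ 2.398, RHS = ln(4) + ln(7) ≈ 3.332 → counterexample
(7, 2): LHS = ln(9) ≈ 2.197, RHS = ln(2) + ln(7) ≈ 2.639 → counterexample

That makes 3 counterexamples.

Answer: 3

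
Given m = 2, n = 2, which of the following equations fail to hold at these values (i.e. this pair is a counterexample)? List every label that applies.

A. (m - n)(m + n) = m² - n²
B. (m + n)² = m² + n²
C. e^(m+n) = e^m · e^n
B

Evaluating each claim at the given values:
A. LHS = 0, RHS = 0 → holds here (LHS = RHS)
B. LHS = 16, RHS = 8 → fails here (LHS ≠ RHS)
C. LHS = e^4 ≈ 54.6, RHS = e^4 ≈ 54.6 → holds here (LHS = RHS)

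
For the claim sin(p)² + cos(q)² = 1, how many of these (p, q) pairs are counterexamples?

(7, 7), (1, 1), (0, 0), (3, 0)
Testing each pair:
(7, 7): LHS = sin(7)² + cos(7)² = 1, RHS = 1 → satisfies claim
(1, 1): LHS = cos(1)² + sin(1)² = 1, RHS = 1 → satisfies claim
(0, 0): LHS = 1, RHS = 1 → satisfies claim
(3, 0): LHS = sin(3)² + 1 ≈ 1.02, RHS = 1 → counterexample

That makes 1 counterexample.

Answer: 1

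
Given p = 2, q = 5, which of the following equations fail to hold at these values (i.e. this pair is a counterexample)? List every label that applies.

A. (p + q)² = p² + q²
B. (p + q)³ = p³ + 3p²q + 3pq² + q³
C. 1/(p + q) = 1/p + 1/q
A, C

Evaluating each claim at the given values:
A. LHS = 49, RHS = 29 → fails here (LHS ≠ RHS)
B. LHS = 343, RHS = 343 → holds here (LHS = RHS)
C. LHS = 1/7, RHS = 7/10 → fails here (LHS ≠ RHS)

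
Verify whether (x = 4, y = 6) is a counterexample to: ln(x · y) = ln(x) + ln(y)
Substituting x = 4, y = 6:
LHS = ln(4 · 6) = ln(24) ≈ 3.178
RHS = ln(4) + ln(6) ≈ 3.178

The sides agree, so this pair does not disprove the claim.

Answer: No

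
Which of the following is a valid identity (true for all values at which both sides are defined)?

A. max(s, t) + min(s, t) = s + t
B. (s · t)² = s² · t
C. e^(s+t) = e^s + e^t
A

A: holds — e.g. at (2, 5), both sides equal 7.
B: fails at (4, 5) — LHS = 400, RHS = 80.
C: fails at (6, 7) — LHS = e^13 ≈ 442413.4, RHS = e^6 + e^7 ≈ 1500.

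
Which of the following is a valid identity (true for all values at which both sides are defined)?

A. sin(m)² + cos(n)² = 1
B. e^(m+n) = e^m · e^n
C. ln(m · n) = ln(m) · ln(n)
B

A: fails at (2, 7) — LHS = cos(7)² + sin(2)² ≈ 1.395, RHS = 1.
B: holds — e.g. at (1, 2), both sides equal e^3 ≈ 20.09.
C: fails at (3, 4) — LHS = ln(12) ≈ 2.485, RHS = ln(3)·ln(4) ≈ 1.523.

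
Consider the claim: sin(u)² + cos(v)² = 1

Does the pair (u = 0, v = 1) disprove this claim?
Yes

Substituting u = 0, v = 1:
LHS = sin(0)² + cos(1)² = cos(1)² ≈ 0.2919
RHS = 1

Since LHS ≠ RHS, this pair disproves the claim.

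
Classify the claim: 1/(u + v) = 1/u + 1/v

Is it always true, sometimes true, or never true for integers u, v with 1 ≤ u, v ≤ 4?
Never true

The claim fails for every pair in the range. For instance at (u, v) = (1, 1): LHS = 1/2, RHS = 2.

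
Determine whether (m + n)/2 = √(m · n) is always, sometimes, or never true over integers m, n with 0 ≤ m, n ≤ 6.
It holds at (m, n) = (4, 4) (both sides equal 4), but fails at (m, n) = (4, 1) (LHS = 5/2, RHS = 2).

Answer: Sometimes true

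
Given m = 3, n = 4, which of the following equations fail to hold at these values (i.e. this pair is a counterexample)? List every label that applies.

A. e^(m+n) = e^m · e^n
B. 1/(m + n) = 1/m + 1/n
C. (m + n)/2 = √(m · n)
Evaluating each claim at the given values:
A. LHS = e^7 ≈ 1097, RHS = e^7 ≈ 1097 → holds here (LHS = RHS)
B. LHS = 1/7, RHS = 7/12 → fails here (LHS ≠ RHS)
C. LHS = 7/2, RHS = 2·√(3) ≈ 3.464 → fails here (LHS ≠ RHS)

Answer: B, C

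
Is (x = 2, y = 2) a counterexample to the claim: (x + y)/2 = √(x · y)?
No

Substituting x = 2, y = 2:
LHS = (2 + 2)/2 = 2
RHS = √(2 · 2) = 2

The sides agree, so this pair does not disprove the claim.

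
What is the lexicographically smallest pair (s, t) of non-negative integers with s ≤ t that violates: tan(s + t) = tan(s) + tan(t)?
(s, t) = (1, 1)

Substituting (1, 1) into the claim:
LHS = tan(1 + 1) = tan(2) ≈ -2.185
RHS = tan(1) + tan(1) = 2·tan(1) ≈ 3.115

Since LHS ≠ RHS, this pair disproves the claim, and no lexicographically smaller pair (s ≤ t, non-negative integers) does.

For instance (1, 3) is also a counterexample (LHS = tan(4) ≈ 1.158, RHS = tan(3) + tan(1) ≈ 1.415), but it's lexicographically larger.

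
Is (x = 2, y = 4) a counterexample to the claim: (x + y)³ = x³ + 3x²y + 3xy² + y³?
Substituting x = 2, y = 4:
LHS = (2 + 4)³ = 216
RHS = 2³ + 3·2²·4 + 3·2·4² + 4³ = 216

The sides agree, so this pair does not disprove the claim.

Answer: No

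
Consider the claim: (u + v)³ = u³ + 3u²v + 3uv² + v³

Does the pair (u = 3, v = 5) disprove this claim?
Substituting u = 3, v = 5:
LHS = (3 + 5)³ = 512
RHS = 3³ + 3·3²·5 + 3·3·5² + 5³ = 512

The sides agree, so this pair does not disprove the claim.

Answer: No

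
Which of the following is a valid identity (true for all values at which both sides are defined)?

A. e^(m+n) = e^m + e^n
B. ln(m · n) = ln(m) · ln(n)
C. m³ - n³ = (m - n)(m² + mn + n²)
A: fails at (3, 7) — LHS = e^10 ≈ 22026.5, RHS = e^3 + e^7 ≈ 1117.
B: fails at (3, 5) — LHS = ln(15) ≈ 2.708, RHS = ln(3)·ln(5) ≈ 1.768.
C: holds — e.g. at (2, 3), both sides equal -19.

Answer: C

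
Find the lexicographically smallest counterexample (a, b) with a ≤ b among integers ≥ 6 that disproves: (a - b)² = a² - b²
At (6, 6): both sides equal 0, so it holds there.

Substituting (6, 7) into the claim:
LHS = (6 - 7)² = 1
RHS = 6² - 7² = -13

Since LHS ≠ RHS, this pair disproves the claim, and no lexicographically smaller pair (a ≤ b, integers ≥ 6) does.

For instance (6, 13) is also a counterexample (LHS = 49, RHS = -133), but it's lexicographically larger.

Answer: (a, b) = (6, 7)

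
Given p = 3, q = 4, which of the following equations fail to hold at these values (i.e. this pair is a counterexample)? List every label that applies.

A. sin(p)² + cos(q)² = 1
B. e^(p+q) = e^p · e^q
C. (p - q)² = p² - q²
Evaluating each claim at the given values:
A. LHS = sin(3)² + cos(4)² ≈ 0.4472, RHS = 1 → fails here (LHS ≠ RHS)
B. LHS = e^7 ≈ 1097, RHS = e^7 ≈ 1097 → holds here (LHS = RHS)
C. LHS = 1, RHS = -7 → fails here (LHS ≠ RHS)

Answer: A, C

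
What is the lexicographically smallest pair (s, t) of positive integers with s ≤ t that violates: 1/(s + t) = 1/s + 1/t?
(s, t) = (1, 1)

Substituting (1, 1) into the claim:
LHS = 1/(1 + 1) = 1/2
RHS = 1/1 + 1/1 = 2

Since LHS ≠ RHS, this pair disproves the claim, and no lexicographically smaller pair (s ≤ t, positive integers) does.

For instance (5, 6) is also a counterexample (LHS = 1/11, RHS = 11/30), but it's lexicographically larger.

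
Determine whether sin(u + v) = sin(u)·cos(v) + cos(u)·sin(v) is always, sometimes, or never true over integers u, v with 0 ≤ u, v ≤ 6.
The identity holds for every pair in the range. For instance at (u, v) = (4, 4): both sides equal sin(8) ≈ 0.9894.

Answer: Always true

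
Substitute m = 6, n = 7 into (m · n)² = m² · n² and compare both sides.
LHS = (6 · 7)² = 1764
RHS = 6² · 7² = 1764

LHS = RHS: the two sides agree.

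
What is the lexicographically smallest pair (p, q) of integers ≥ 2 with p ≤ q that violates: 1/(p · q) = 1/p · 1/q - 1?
Substituting (2, 2) into the claim:
LHS = 1/(2 · 2) = 1/4
RHS = 1/2 · 1/2 - 1 = -3/4

Since LHS ≠ RHS, this pair disproves the claim, and no lexicographically smaller pair (p ≤ q, integers ≥ 2) does.

For instance (3, 5) is also a counterexample (LHS = 1/15, RHS = -14/15), but it's lexicographically larger.

Answer: (p, q) = (2, 2)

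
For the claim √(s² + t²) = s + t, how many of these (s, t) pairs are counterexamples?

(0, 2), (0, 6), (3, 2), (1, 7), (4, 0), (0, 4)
Testing each pair:
(0, 2): LHS = 2, RHS = 2 → satisfies claim
(0, 6): LHS = 6, RHS = 6 → satisfies claim
(3, 2): LHS = √(13) ≈ 3.606, RHS = 5 → counterexample
(1, 7): LHS = 5·√(2) ≈ 7.071, RHS = 8 → counterexample
(4, 0): LHS = 4, RHS = 4 → satisfies claim
(0, 4): LHS = 4, RHS = 4 → satisfies claim

That makes 2 counterexamples.

Answer: 2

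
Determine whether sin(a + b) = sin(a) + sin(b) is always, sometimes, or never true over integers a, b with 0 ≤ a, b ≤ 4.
It holds at (a, b) = (2, 0) (both sides equal sin(2) ≈ 0.9093), but fails at (a, b) = (2, 3) (LHS = sin(5) ≈ -0.9589, RHS = sin(3) + sin(2) ≈ 1.05).

Answer: Sometimes true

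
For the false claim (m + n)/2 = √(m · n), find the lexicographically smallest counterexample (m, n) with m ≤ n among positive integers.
(m, n) = (1, 2)

At (1, 1): both sides equal 1, so it holds there.

Substituting (1, 2) into the claim:
LHS = (1 + 2)/2 = 3/2
RHS = √(1 · 2) = √(2) ≈ 1.414

Since LHS ≠ RHS, this pair disproves the claim, and no lexicographically smaller pair (m ≤ n, positive integers) does.

For instance (4, 7) is also a counterexample (LHS = 11/2, RHS = 2·√(7) ≈ 5.292), but it's lexicographically larger.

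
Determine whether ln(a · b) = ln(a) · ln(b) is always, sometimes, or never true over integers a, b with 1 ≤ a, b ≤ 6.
Sometimes true

It holds at (a, b) = (1, 1) (both sides equal 0), but fails at (a, b) = (3, 4) (LHS = ln(12) ≈ 2.485, RHS = ln(3)·ln(4) ≈ 1.523).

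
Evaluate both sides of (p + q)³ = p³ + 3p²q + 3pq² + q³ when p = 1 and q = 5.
LHS = (1 + 5)³ = 216
RHS = 1³ + 3·1²·5 + 3·1·5² + 5³ = 216

LHS = RHS: the two sides agree.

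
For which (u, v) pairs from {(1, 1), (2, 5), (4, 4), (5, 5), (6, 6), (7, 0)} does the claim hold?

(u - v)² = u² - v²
(1, 1), (4, 4), (5, 5), (6, 6), (7, 0)

Testing each pair:
(1, 1): LHS = 0, RHS = 0 → holds
(2, 5): LHS = 9, RHS = -21 → fails
(4, 4): LHS = 0, RHS = 0 → holds
(5, 5): LHS = 0, RHS = 0 → holds
(6, 6): LHS = 0, RHS = 0 → holds
(7, 0): LHS = 49, RHS = 49 → holds

5 of 6 pairs satisfy the claim.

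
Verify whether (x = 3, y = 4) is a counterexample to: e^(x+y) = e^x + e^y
Substituting x = 3, y = 4:
LHS = e^(3+4) = e^7 ≈ 1097
RHS = e^3 + e^4 ≈ 74.68

Since LHS ≠ RHS, this pair disproves the claim.

Answer: Yes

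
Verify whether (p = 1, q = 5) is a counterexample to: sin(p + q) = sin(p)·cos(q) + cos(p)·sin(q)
Substituting p = 1, q = 5:
LHS = sin(1 + 5) = sin(6) ≈ -0.2794
RHS = sin(1)·cos(5) + cos(1)·sin(5) = sin(5)·cos(1) + sin(1)·cos(5) ≈ -0.2794

The sides agree, so this pair does not disprove the claim.

Answer: No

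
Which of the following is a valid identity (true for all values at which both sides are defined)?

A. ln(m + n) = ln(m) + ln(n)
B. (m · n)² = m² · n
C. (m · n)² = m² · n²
A: fails at (4, 6) — LHS = ln(10) ≈ 2.303, RHS = ln(4) + ln(6) ≈ 3.178.
B: fails at (5, 8) — LHS = 1600, RHS = 200.
C: holds — e.g. at (1, 1), both sides equal 1.

Answer: C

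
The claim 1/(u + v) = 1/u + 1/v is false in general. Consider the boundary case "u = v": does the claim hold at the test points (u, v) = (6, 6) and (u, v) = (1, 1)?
No, fails at both test points

At (6, 6): LHS = 1/12 ≠ RHS = 1/3
At (1, 1): LHS = 1/2 ≠ RHS = 2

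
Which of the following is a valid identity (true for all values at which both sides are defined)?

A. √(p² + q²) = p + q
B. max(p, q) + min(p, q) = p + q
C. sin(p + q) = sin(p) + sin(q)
B

A: fails at (6, 7) — LHS = √(85) ≈ 9.22, RHS = 13.
B: holds — e.g. at (1, 1), both sides equal 2.
C: fails at (2, 3) — LHS = sin(5) ≈ -0.9589, RHS = sin(3) + sin(2) ≈ 1.05.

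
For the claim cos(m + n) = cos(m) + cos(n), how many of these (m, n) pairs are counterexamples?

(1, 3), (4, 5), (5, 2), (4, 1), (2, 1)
5

Testing each pair:
(1, 3): LHS = cos(4) ≈ -0.6536, RHS = cos(3) + cos(1) ≈ -0.4497 → counterexample
(4, 5): LHS = cos(9) ≈ -0.9111, RHS = cos(4) + cos(5) ≈ -0.37 → counterexample
(5, 2): LHS = cos(7) ≈ 0.7539, RHS = cos(2) + cos(5) ≈ -0.1325 → counterexample
(4, 1): LHS = cos(5) ≈ 0.2837, RHS = cos(4) + cos(1) ≈ -0.1133 → counterexample
(2, 1): LHS = cos(3) ≈ -0.99, RHS = cos(2) + cos(1) ≈ 0.1242 → counterexample

That makes 5 counterexamples.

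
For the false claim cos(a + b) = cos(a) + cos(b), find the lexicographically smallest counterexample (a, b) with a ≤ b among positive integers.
(a, b) = (1, 1)

Substituting (1, 1) into the claim:
LHS = cos(1 + 1) = cos(2) ≈ -0.4161
RHS = cos(1) + cos(1) = 2·cos(1) ≈ 1.081

Since LHS ≠ RHS, this pair disproves the claim, and no lexicographically smaller pair (a ≤ b, positive integers) does.

For instance (2, 7) is also a counterexample (LHS = cos(9) ≈ -0.9111, RHS = cos(2) + cos(7) ≈ 0.3378), but it's lexicographically larger.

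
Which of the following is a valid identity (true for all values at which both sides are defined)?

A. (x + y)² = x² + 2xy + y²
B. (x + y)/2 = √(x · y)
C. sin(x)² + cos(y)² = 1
A

A: holds — e.g. at (5, 8), both sides equal 169.
B: fails at (5, 8) — LHS = 13/2, RHS = 2·√(10) ≈ 6.325.
C: fails at (2, 7) — LHS = cos(7)² + sin(2)² ≈ 1.395, RHS = 1.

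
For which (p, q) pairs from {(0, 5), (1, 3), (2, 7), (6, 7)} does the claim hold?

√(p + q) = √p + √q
(0, 5)

Testing each pair:
(0, 5): LHS = √(5) ≈ 2.236, RHS = √(5) ≈ 2.236 → holds
(1, 3): LHS = 2, RHS = 1 + √(3) ≈ 2.732 → fails
(2, 7): LHS = 3, RHS = √(2) + √(7) ≈ 4.06 → fails
(6, 7): LHS = √(13) ≈ 3.606, RHS = √(6) + √(7) ≈ 5.095 → fails

1 of 4 pairs satisfies the claim.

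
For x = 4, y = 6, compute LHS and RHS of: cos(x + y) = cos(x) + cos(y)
LHS = cos(4 + 6) = cos(10) ≈ -0.8391
RHS = cos(4) + cos(6) ≈ 0.3065

LHS ≠ RHS (they differ by about 1.146), so the equation does not hold here.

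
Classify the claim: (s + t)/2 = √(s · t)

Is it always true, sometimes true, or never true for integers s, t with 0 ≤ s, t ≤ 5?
It holds at (s, t) = (0, 0) (both sides equal 0), but fails at (s, t) = (4, 2) (LHS = 3, RHS = 2·√(2) ≈ 2.828).

Answer: Sometimes true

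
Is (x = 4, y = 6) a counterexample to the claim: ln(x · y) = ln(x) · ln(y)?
Yes

Substituting x = 4, y = 6:
LHS = ln(4 · 6) = ln(24) ≈ 3.178
RHS = ln(4) · ln(6) ≈ 2.484

Since LHS ≠ RHS, this pair disproves the claim.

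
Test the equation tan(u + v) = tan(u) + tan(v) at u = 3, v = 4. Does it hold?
Substituting u = 3, v = 4:

LHS = tan(3 + 4) = tan(7) ≈ 0.8714
RHS = tan(3) + tan(4) ≈ 1.015

LHS ≠ RHS, so the equation does not hold at this point.

Answer: Fails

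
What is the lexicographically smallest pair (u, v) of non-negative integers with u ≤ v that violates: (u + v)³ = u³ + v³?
(u, v) = (1, 1)

At (0, 1): both sides equal 1, so it holds there.
At (0, 3): both sides equal 27, so it holds there.

Substituting (1, 1) into the claim:
LHS = (1 + 1)³ = 8
RHS = 1³ + 1³ = 2

Since LHS ≠ RHS, this pair disproves the claim, and no lexicographically smaller pair (u ≤ v, non-negative integers) does.

For instance (3, 7) is also a counterexample (LHS = 1000, RHS = 370), but it's lexicographically larger.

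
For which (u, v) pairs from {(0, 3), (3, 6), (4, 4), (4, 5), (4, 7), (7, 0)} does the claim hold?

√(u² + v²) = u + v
Testing each pair:
(0, 3): LHS = 3, RHS = 3 → holds
(3, 6): LHS = 3·√(5) ≈ 6.708, RHS = 9 → fails
(4, 4): LHS = 4·√(2) ≈ 5.657, RHS = 8 → fails
(4, 5): LHS = √(41) ≈ 6.403, RHS = 9 → fails
(4, 7): LHS = √(65) ≈ 8.062, RHS = 11 → fails
(7, 0): LHS = 7, RHS = 7 → holds

2 of 6 pairs satisfy the claim.

Answer: (0, 3), (7, 0)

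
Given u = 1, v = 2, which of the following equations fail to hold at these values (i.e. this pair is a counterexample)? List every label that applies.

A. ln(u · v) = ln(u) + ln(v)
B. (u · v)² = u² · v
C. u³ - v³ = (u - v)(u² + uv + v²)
B

Evaluating each claim at the given values:
A. LHS = ln(2) ≈ 0.6931, RHS = ln(2) ≈ 0.6931 → holds here (LHS = RHS)
B. LHS = 4, RHS = 2 → fails here (LHS ≠ RHS)
C. LHS = -7, RHS = -7 → holds here (LHS = RHS)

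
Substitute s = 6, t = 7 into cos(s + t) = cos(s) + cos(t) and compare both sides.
LHS = cos(6 + 7) = cos(13) ≈ 0.9074
RHS = cos(6) + cos(7) ≈ 1.714

LHS ≠ RHS (they differ by about 0.8066), so the equation does not hold here.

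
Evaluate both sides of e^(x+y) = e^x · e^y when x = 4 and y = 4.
LHS = e^(4+4) = e^8 ≈ 2981
RHS = e^4 · e^4 = e^8 ≈ 2981

LHS = RHS: the two sides agree.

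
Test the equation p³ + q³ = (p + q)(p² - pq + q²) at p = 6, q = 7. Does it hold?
Substituting p = 6, q = 7:

LHS = 6³ + 7³ = 559
RHS = (6 + 7)(6² - 6·7 + 7²) = 559

LHS = RHS, so the equation holds at this point.

Answer: Holds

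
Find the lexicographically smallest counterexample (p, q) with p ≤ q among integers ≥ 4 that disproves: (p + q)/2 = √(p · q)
(p, q) = (4, 5)

At (4, 4): both sides equal 4, so it holds there.

Substituting (4, 5) into the claim:
LHS = (4 + 5)/2 = 9/2
RHS = √(4 · 5) = 2·√(5) ≈ 4.472

Since LHS ≠ RHS, this pair disproves the claim, and no lexicographically smaller pair (p ≤ q, integers ≥ 4) does.

For instance (4, 11) is also a counterexample (LHS = 15/2, RHS = 2·√(11) ≈ 6.633), but it's lexicographically larger.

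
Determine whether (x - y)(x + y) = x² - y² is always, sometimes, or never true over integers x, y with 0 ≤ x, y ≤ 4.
Always true

The identity holds for every pair in the range. For instance at (x, y) = (3, 2): both sides equal 5.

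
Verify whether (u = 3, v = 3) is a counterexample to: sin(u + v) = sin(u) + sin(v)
Yes

Substituting u = 3, v = 3:
LHS = sin(3 + 3) = sin(6) ≈ -0.2794
RHS = sin(3) + sin(3) = 2·sin(3) ≈ 0.2822

Since LHS ≠ RHS, this pair disproves the claim.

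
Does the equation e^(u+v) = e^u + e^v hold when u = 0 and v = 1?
Fails

Substituting u = 0, v = 1:

LHS = e^(0+1) = e ≈ 2.718
RHS = e^0 + e^1 = 1 + e ≈ 3.718

LHS ≠ RHS, so the equation does not hold at this point.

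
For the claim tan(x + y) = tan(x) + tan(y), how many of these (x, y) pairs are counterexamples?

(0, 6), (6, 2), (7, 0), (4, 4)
2

Testing each pair:
(0, 6): LHS = tan(6) ≈ -0.291, RHS = tan(6) ≈ -0.291 → satisfies claim
(6, 2): LHS = tan(8) ≈ -6.8, RHS = tan(2) + tan(6) ≈ -2.476 → counterexample
(7, 0): LHS = tan(7) ≈ 0.8714, RHS = tan(7) ≈ 0.8714 → satisfies claim
(4, 4): LHS = tan(8) ≈ -6.8, RHS = 2·tan(4) ≈ 2.316 → counterexample

That makes 2 counterexamples.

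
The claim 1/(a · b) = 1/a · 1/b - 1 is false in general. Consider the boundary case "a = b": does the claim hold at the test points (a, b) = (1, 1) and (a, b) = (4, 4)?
No, fails at both test points

At (1, 1): LHS = 1 ≠ RHS = 0
At (4, 4): LHS = 1/16 ≠ RHS = -15/16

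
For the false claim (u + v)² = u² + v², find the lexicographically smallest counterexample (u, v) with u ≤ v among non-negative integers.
(u, v) = (1, 1)

At (0, 1): both sides equal 1, so it holds there.

Substituting (1, 1) into the claim:
LHS = (1 + 1)² = 4
RHS = 1² + 1² = 2

Since LHS ≠ RHS, this pair disproves the claim, and no lexicographically smaller pair (u ≤ v, non-negative integers) does.

For instance (1, 2) is also a counterexample (LHS = 9, RHS = 5), but it's lexicographically larger.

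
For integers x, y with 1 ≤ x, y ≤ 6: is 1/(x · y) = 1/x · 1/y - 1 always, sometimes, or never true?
Never true

The claim fails for every pair in the range. For instance at (x, y) = (2, 5): LHS = 1/10, RHS = -9/10.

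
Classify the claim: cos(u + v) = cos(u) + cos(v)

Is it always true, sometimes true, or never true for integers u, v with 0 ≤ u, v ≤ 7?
Never true

The claim fails for every pair in the range. For instance at (u, v) = (4, 0): LHS = cos(4) ≈ -0.6536, RHS = cos(4) + 1 ≈ 0.3464.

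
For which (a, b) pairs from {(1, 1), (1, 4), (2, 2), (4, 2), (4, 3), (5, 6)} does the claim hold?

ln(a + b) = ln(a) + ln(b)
(2, 2)

Testing each pair:
(1, 1): LHS = ln(2) ≈ 0.6931, RHS = 0 → fails
(1, 4): LHS = ln(5) ≈ 1.609, RHS = ln(4) ≈ 1.386 → fails
(2, 2): LHS = ln(4) ≈ 1.386, RHS = 2·ln(2) ≈ 1.386 → holds
(4, 2): LHS = ln(6) ≈ 1.792, RHS = ln(2) + ln(4) ≈ 2.079 → fails
(4, 3): LHS = ln(7) ≈ 1.946, RHS = ln(3) + ln(4) ≈ 2.485 → fails
(5, 6): LHS = ln(11) ≈ 2.398, RHS = ln(5) + ln(6) ≈ 3.401 → fails

1 of 6 pairs satisfies the claim.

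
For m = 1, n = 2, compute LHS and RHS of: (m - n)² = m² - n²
LHS = (1 - 2)² = 1
RHS = 1² - 2² = -3

LHS ≠ RHS, so the equation does not hold here.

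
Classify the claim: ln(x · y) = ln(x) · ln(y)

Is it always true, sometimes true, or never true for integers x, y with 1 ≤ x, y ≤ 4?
It holds at (x, y) = (1, 1) (both sides equal 0), but fails at (x, y) = (1, 2) (LHS = ln(2) ≈ 0.6931, RHS = 0).

Answer: Sometimes true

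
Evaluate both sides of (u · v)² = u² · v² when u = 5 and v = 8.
LHS = (5 · 8)² = 1600
RHS = 5² · 8² = 1600

LHS = RHS: the two sides agree.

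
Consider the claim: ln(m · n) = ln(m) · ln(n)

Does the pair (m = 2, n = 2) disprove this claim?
Substituting m = 2, n = 2:
LHS = ln(2 · 2) = ln(4) ≈ 1.386
RHS = ln(2) · ln(2) = ln(2)² ≈ 0.4805

Since LHS ≠ RHS, this pair disproves the claim.

Answer: Yes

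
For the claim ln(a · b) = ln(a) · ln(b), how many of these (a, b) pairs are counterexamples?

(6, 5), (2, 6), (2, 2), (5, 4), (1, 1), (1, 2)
5

Testing each pair:
(6, 5): LHS = ln(30) ≈ 3.401, RHS = ln(5)·ln(6) ≈ 2.884 → counterexample
(2, 6): LHS = ln(12) ≈ 2.485, RHS = ln(2)·ln(6) ≈ 1.242 → counterexample
(2, 2): LHS = ln(4) ≈ 1.386, RHS = ln(2)² ≈ 0.4805 → counterexample
(5, 4): LHS = ln(20) ≈ 2.996, RHS = ln(4)·ln(5) ≈ 2.231 → counterexample
(1, 1): LHS = 0, RHS = 0 → satisfies claim
(1, 2): LHS = ln(2) ≈ 0.6931, RHS = 0 → counterexample

That makes 5 counterexamples.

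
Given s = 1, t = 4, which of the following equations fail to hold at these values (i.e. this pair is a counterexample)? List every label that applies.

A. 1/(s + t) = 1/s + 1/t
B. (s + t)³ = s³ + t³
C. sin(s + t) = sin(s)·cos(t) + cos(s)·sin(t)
A, B

Evaluating each claim at the given values:
A. LHS = 1/5, RHS = 5/4 → fails here (LHS ≠ RHS)
B. LHS = 125, RHS = 65 → fails here (LHS ≠ RHS)
C. LHS = sin(5) ≈ -0.9589, RHS = sin(1)·cos(4) + sin(4)·cos(1) ≈ -0.9589 → holds here (LHS = RHS)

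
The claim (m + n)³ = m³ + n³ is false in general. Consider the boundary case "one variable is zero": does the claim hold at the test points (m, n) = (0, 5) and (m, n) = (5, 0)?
Yes, holds at both test points

At (0, 5): LHS = 125, RHS = 125 → equal
At (5, 0): LHS = 125, RHS = 125 → equal

So the claim does hold at both of these boundary points, even though it is not an identity.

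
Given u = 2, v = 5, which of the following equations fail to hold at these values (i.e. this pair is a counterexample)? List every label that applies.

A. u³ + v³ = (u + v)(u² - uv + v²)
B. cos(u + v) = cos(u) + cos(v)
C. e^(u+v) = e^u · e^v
B

Evaluating each claim at the given values:
A. LHS = 133, RHS = 133 → holds here (LHS = RHS)
B. LHS = cos(7) ≈ 0.7539, RHS = cos(2) + cos(5) ≈ -0.1325 → fails here (LHS ≠ RHS)
C. LHS = e^7 ≈ 1097, RHS = e^7 ≈ 1097 → holds here (LHS = RHS)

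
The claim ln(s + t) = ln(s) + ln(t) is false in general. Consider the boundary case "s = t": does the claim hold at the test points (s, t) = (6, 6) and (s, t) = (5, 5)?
At (6, 6): LHS = ln(12) ≈ 2.485 ≠ RHS = 2·ln(6) ≈ 3.584
At (5, 5): LHS = ln(10) ≈ 2.303 ≠ RHS = 2·ln(5) ≈ 3.219

Answer: No, fails at both test points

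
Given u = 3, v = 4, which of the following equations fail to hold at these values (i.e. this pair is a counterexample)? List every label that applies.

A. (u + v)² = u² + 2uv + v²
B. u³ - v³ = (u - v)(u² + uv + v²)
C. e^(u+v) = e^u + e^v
C

Evaluating each claim at the given values:
A. LHS = 49, RHS = 49 → holds here (LHS = RHS)
B. LHS = -37, RHS = -37 → holds here (LHS = RHS)
C. LHS = e^7 ≈ 1097, RHS = e^3 + e^4 ≈ 74.68 → fails here (LHS ≠ RHS)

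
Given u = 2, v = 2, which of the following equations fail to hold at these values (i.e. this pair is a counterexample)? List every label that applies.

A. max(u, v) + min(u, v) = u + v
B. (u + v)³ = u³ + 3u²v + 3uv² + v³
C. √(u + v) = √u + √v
Evaluating each claim at the given values:
A. LHS = 4, RHS = 4 → holds here (LHS = RHS)
B. LHS = 64, RHS = 64 → holds here (LHS = RHS)
C. LHS = 2, RHS = 2·√(2) ≈ 2.828 → fails here (LHS ≠ RHS)

Answer: C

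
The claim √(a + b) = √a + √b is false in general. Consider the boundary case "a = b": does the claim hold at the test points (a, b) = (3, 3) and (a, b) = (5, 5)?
No, fails at both test points

At (3, 3): LHS = √(6) ≈ 2.449 ≠ RHS = 2·√(3) ≈ 3.464
At (5, 5): LHS = √(10) ≈ 3.162 ≠ RHS = 2·√(5) ≈ 4.472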